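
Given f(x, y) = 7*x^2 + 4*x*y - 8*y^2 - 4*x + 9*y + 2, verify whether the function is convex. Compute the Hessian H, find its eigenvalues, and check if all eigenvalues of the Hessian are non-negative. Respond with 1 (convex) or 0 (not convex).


The Hessian of f(x,y) = 7*x^2 + 4*x*y - 8*y^2 - 4*x + 9*y + 2 is:
H = [[14, 4], [4, -16]]
Trace = 14 - 16 = -2
Determinant = 14*-16 - (4)^2 = -240
Discriminant = (-2)^2 - 4*-240 = 964.0
Eigenvalues: lambda_1 = -16.5242, lambda_2 = 14.5242
The function is not convex.

0


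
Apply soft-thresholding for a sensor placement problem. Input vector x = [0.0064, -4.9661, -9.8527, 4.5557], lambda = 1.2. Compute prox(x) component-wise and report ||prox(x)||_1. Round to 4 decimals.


Soft-thresholding with lambda = 1.2:
prox(0.0064) = sign(0.0064)*max(|0.0064| - 1.2, 0) = 0.0
prox(-4.9661) = sign(-4.9661)*max(|-4.9661| - 1.2, 0) = -3.7661
prox(-9.8527) = sign(-9.8527)*max(|-9.8527| - 1.2, 0) = -8.6527
prox(4.5557) = sign(4.5557)*max(|4.5557| - 1.2, 0) = 3.3557
prox(x) = [0.0, -3.7661, -8.6527, 3.3557]
||prox(x)||_1 = 0.0 + 3.7661 + 8.6527 + 3.3557 = 15.7745


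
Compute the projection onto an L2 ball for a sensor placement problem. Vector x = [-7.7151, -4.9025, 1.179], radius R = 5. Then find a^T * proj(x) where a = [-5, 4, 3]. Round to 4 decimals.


Step 1: Compute ||x|| (intermediates to 6 decimals).
||x|| = sqrt((-7.7151)^2 + (-4.9025)^2 + 1.179^2) = 9.216687
Step 2: Project.
Since ||x|| > R, scale = R/||x|| = 5/9.216687 = 0.542494, proj(x) = scale * x
proj(x) = [-4.185395, -2.659577, 0.6396]
Step 3: Dot product.
a^T * proj(x) = -5*(-4.185395) + 4*(-2.659577) + 3*0.6396 = 12.2075


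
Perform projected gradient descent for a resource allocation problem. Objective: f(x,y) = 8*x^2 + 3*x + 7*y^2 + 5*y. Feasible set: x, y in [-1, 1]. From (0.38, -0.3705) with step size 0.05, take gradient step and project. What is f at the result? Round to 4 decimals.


Step 1: Compute gradient at (0.38, -0.3705).
grad_x = 2*8*0.38 + 3 = 9.08
grad_y = 2*7*-0.3705 + 5 = -0.187
Step 2: Gradient step.
x_raw = 0.38 - 0.05*9.08 = -0.074
y_raw = -0.3705 - 0.05*-0.187 = -0.3612
Step 3: Project onto [-1, 1].
x_proj = clip(-0.074) = -0.074
y_proj = clip(-0.3612) = -0.3612
Step 4: Evaluate f.
f(-0.074, -0.3612) = -1.0709


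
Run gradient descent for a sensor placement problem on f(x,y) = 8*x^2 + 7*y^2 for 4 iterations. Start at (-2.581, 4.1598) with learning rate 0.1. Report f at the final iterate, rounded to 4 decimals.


Gradient descent on f(x,y) = 8*x^2 + 7*y^2.
Starting point: (-2.581, 4.1598), alpha = 0.1
Step 1: grad_x = 2*8*-2.581 = -41.296, grad_y = 2*7*4.1598 = 58.2372
  x_1 = -2.581 - 0.1*-41.296 = 1.5486
  y_1 = 4.1598 - 0.1*58.2372 = -1.6639
Step 2: grad_x = 2*8*1.5486 = 24.7776, grad_y = 2*7*-1.6639 = -23.2949
  x_2 = 1.5486 - 0.1*24.7776 = -0.9292
  y_2 = -1.6639 - 0.1*-23.2949 = 0.6656
Step 3: grad_x = 2*8*-0.9292 = -14.8666, grad_y = 2*7*0.6656 = 9.318
  x_3 = -0.9292 - 0.1*-14.8666 = 0.5575
  y_3 = 0.6656 - 0.1*9.318 = -0.2662
Step 4: grad_x = 2*8*0.5575 = 8.9199, grad_y = 2*7*-0.2662 = -3.7272
  x_4 = 0.5575 - 0.1*8.9199 = -0.3345
  y_4 = -0.2662 - 0.1*-3.7272 = 0.1065
f(-0.3345, 0.1065) = 8*(-0.3345)^2 + 7*0.1065^2 = 0.9745


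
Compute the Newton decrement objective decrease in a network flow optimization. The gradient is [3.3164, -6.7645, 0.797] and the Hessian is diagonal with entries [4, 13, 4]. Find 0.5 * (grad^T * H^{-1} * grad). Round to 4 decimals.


Step 1: H is diagonal, so H^(-1) * g = [0.8291, -0.5203, 0.1993].
Step 2: g^T H^(-1) g = sum_i g_i^2 / H_ii
  = (3.3164)^2/4 + (-6.7645)^2/13 + (0.797)^2/4
  = 2.7496 + 3.5199 + 0.1588 = 6.4283
Step 3: Objective decrease = 0.5 * g^T H^(-1) g = 3.2142


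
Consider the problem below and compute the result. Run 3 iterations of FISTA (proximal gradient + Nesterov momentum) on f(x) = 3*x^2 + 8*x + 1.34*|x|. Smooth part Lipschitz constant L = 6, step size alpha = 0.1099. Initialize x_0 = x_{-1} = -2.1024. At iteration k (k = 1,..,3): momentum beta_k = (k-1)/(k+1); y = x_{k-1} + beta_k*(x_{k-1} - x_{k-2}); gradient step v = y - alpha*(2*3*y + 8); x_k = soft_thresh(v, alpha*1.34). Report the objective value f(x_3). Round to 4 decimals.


FISTA on f(x) = 3*x^2 + 8*x + 1.34*|x|
L = 6, alpha = 0.1099
Iteration 1: beta = 0.0, y = -2.1024 + 0.0*(-2.1024 + 2.1024) = -2.1024
  grad(y) = -4.6144, v = y - alpha*grad = -1.5953
  prox(v) = soft_thresh(-1.5953, 0.1473) = -1.448
Iteration 2: beta = 0.3333, y = -1.448 + 0.3333*(-1.448 + 2.1024) = -1.2299
  grad(y) = 0.6207, v = y - alpha*grad = -1.2981
  prox(v) = soft_thresh(-1.2981, 0.1473) = -1.1508
Iteration 3: beta = 0.5, y = -1.1508 + 0.5*(-1.1508 + 1.448) = -1.0022
  grad(y) = 1.9865, v = y - alpha*grad = -1.2206
  prox(v) = soft_thresh(-1.2206, 0.1473) = -1.0733
f(x_3) = 3*(-1.0733)^2 + 8*(-1.0733) + 1.34*|-1.0733| = -3.6923


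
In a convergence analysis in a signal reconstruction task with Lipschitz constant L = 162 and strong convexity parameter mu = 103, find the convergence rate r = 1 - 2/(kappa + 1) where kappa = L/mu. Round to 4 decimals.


Step 1: Compute the condition number.
kappa = L/mu = 162/103 = 1.5728
Step 2: Compute the convergence rate.
r = 1 - 2/(kappa + 1) = 1 - 2*mu/(L + mu) = (L - mu)/(L + mu) = 59/265 = 0.2226


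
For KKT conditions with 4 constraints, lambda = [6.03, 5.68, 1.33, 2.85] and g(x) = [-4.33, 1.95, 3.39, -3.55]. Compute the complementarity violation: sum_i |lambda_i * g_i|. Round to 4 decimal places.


KKT complementary slackness check:
lambda_1 * g_1 = 6.03 * -4.33 = -26.1099
lambda_2 * g_2 = 5.68 * 1.95 = 11.076
lambda_3 * g_3 = 1.33 * 3.39 = 4.5087
lambda_4 * g_4 = 2.85 * -3.55 = -10.1175
Total violation = 26.1099 + 11.076 + 4.5087 + 10.1175 = 51.8121


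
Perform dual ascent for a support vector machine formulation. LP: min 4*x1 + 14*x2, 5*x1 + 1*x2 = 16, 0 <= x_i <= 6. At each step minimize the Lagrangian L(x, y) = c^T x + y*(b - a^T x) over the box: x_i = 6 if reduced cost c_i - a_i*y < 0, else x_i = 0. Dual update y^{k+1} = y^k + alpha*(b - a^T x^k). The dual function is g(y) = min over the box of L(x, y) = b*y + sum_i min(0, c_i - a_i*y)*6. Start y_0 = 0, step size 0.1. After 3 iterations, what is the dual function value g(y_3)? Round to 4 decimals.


Dual ascent for LP: min 4*x1 + 14*x2, 5*x1 + 1*x2 = 16, 0 <= x_i <= 6
Step 1: y^k = 0.0, reduced costs: (4.0, 14.0)
  x^k = (0.0, 0.0), subgradient = b - a^T x = 16.0
  y^{k+1} = 0.0 + 0.1*16.0 = 1.6
Step 2: y^k = 1.6, reduced costs: (-4.0, 12.4)
  x^k = (6.0, 0.0), subgradient = b - a^T x = -14.0
  y^{k+1} = 1.6 + 0.1*-14.0 = 0.2
Step 3: y^k = 0.2, reduced costs: (3.0, 13.8)
  x^k = (0.0, 0.0), subgradient = b - a^T x = 16.0
  y^{k+1} = 0.2 + 0.1*16.0 = 1.8
Dual objective at y_3 = 1.8: reduced costs (-5.0, 12.2), box minimizer x = (6.0, 0.0)
g(y_3) = b*y + (c1 - a1*y)*x1 + (c2 - a2*y)*x2 = 16*1.8 + (-5.0)*6.0 + 12.2*0.0 = 28.8 - 30.0 + 0.0 = -1.2


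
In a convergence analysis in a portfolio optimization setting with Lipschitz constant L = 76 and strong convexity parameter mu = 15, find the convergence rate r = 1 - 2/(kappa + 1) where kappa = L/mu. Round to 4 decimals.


Step 1: Compute the condition number.
kappa = L/mu = 76/15 = 5.0667
Step 2: Compute the convergence rate.
r = 1 - 2/(kappa + 1) = 1 - 2*mu/(L + mu) = (L - mu)/(L + mu) = 61/91 = 0.6703


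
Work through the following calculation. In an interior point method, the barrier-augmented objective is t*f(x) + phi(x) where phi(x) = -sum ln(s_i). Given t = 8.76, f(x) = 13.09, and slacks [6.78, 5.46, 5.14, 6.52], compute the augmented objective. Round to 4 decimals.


Step 1: Compute log-barrier.
ln values: [1.914, 1.6974, 1.6371, 1.8749]
phi = -(1.914 + 1.6974 + 1.6371 + 1.8749) = -7.1234
Step 2: Compute augmented objective.
t*f(x) = 8.76*13.09 = 114.6684
Total = 114.6684 - 7.1234 = 107.545


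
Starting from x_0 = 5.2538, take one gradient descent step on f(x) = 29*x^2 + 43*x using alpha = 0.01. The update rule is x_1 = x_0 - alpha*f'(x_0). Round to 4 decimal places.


We compute the gradient at x_0 and apply the update.
f'(x) = 58*x + 43
f'(5.2538) = 58*5.2538 + 43 = 347.7204
x_1 = 5.2538 - 0.01*347.7204 = 1.7766


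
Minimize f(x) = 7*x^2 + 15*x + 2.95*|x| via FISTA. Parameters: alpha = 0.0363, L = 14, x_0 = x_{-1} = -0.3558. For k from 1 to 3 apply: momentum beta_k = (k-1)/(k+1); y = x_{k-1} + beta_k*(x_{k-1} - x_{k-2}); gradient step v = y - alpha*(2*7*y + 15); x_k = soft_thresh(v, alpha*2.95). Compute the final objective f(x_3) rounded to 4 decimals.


FISTA on f(x) = 7*x^2 + 15*x + 2.95*|x|
L = 14, alpha = 0.0363
Iteration 1: beta = 0.0, y = -0.3558 + 0.0*(-0.3558 + 0.3558) = -0.3558
  grad(y) = 10.0188, v = y - alpha*grad = -0.7195
  prox(v) = soft_thresh(-0.7195, 0.1071) = -0.6124
Iteration 2: beta = 0.3333, y = -0.6124 + 0.3333*(-0.6124 + 0.3558) = -0.6979
  grad(y) = 5.229, v = y - alpha*grad = -0.8877
  prox(v) = soft_thresh(-0.8877, 0.1071) = -0.7807
Iteration 3: beta = 0.5, y = -0.7807 + 0.5*(-0.7807 + 0.6124) = -0.8648
  grad(y) = 2.893, v = y - alpha*grad = -0.9698
  prox(v) = soft_thresh(-0.9698, 0.1071) = -0.8627
f(x_3) = 7*(-0.8627)^2 + 15*(-0.8627) + 2.95*|-0.8627| = -5.1858


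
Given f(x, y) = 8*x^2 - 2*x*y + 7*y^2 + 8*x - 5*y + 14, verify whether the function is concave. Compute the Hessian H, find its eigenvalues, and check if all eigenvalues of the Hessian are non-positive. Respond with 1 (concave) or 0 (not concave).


The Hessian of f(x,y) = 8*x^2 - 2*x*y + 7*y^2 + 8*x - 5*y + 14 is:
H = [[16, -2], [-2, 14]]
Trace = 16 + 14 = 30
Determinant = 16*14 - (-2)^2 = 220
Discriminant = (30)^2 - 4*220 = 20.0
Eigenvalues: lambda_1 = 12.7639, lambda_2 = 17.2361
The function is not concave.

0


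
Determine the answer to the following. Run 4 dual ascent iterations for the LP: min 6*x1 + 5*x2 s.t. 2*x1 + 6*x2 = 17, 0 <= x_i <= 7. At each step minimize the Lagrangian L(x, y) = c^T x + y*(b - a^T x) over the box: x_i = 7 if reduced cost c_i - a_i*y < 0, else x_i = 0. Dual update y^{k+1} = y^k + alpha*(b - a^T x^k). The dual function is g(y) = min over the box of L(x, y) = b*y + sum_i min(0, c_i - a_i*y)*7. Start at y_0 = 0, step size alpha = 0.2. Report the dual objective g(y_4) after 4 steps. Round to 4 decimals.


Dual ascent for LP: min 6*x1 + 5*x2, 2*x1 + 6*x2 = 17, 0 <= x_i <= 7
Step 1: y^k = 0.0, reduced costs: (6.0, 5.0)
  x^k = (0.0, 0.0), subgradient = b - a^T x = 17.0
  y^{k+1} = 0.0 + 0.2*17.0 = 3.4
Step 2: y^k = 3.4, reduced costs: (-0.8, -15.4)
  x^k = (7.0, 7.0), subgradient = b - a^T x = -39.0
  y^{k+1} = 3.4 + 0.2*-39.0 = -4.4
Step 3: y^k = -4.4, reduced costs: (14.8, 31.4)
  x^k = (0.0, 0.0), subgradient = b - a^T x = 17.0
  y^{k+1} = -4.4 + 0.2*17.0 = -1.0
Step 4: y^k = -1.0, reduced costs: (8.0, 11.0)
  x^k = (0.0, 0.0), subgradient = b - a^T x = 17.0
  y^{k+1} = -1.0 + 0.2*17.0 = 2.4
Dual objective at y_4 = 2.4: reduced costs (1.2, -9.4), box minimizer x = (0.0, 7.0)
g(y_4) = b*y + (c1 - a1*y)*x1 + (c2 - a2*y)*x2 = 17*2.4 + 1.2*0.0 + (-9.4)*7.0 = 40.8 + 0.0 - 65.8 = -25.0


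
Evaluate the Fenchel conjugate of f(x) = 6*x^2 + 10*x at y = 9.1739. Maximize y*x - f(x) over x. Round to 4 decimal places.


f*(y) = sup_x {y*x - a*x^2 - b*x} = sup_x {(y-b)*x - a*x^2}
FOC: (y - b) - 2a*x = 0 => x* = (y - b)/(2a)
x* = (9.1739 - 10)/(2*6) = -0.0688
f*(9.1739) = (y-b)^2/(4a) = (9.1739 - 10)^2/(4*6)
= 0.6824/24 = 0.0284


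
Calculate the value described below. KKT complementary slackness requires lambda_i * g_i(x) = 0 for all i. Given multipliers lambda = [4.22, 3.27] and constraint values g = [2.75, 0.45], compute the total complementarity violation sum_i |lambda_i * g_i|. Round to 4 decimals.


KKT complementary slackness check:
lambda_1 * g_1 = 4.22 * 2.75 = 11.605
lambda_2 * g_2 = 3.27 * 0.45 = 1.4715
Total violation = 11.605 + 1.4715 = 13.0765


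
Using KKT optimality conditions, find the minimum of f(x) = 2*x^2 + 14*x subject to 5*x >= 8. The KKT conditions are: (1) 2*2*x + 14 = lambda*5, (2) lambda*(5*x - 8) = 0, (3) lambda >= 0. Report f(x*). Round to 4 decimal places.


Step 1: Try lambda = 0 (constraint inactive).
x_unc = -14/(2*2) = -3.5
Check: 5*-3.5 = -17.5 < 8 -- violated!
Step 2: Constraint must be active: 5*x = 8
x* = 8/5 = 1.6
lambda = (2*2*1.6 + 14)/5 = 4.08
Step 3: Compute optimal value.
f(x*) = 2*1.6^2 + 14*1.6 = 27.52


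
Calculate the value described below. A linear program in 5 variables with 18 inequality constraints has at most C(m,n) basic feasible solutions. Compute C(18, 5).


Each vertex corresponds to some choice of n active constraints out of m, so the number of vertices is at most C(m, n) = m! / (n!(m-n)!).
m = 18, n = 5
Numerator: 18 * 17 * 16 * 15 * 14
Denominator: 5! = 120
C(18, 5) = 8568


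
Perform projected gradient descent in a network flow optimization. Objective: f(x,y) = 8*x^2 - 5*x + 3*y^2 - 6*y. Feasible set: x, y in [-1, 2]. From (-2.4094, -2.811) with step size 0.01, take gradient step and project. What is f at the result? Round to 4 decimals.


Step 1: Compute gradient at (-2.4094, -2.811).
grad_x = 2*8*-2.4094 - 5 = -43.5504
grad_y = 2*3*-2.811 - 6 = -22.866
Step 2: Gradient step.
x_raw = -2.4094 - 0.01*-43.5504 = -1.9739
y_raw = -2.811 - 0.01*-22.866 = -2.5823
Step 3: Project onto [-1, 2].
x_proj = clip(-1.9739) = -1.0
y_proj = clip(-2.5823) = -1.0
Step 4: Evaluate f.
f(-1.0, -1.0) = 22.0


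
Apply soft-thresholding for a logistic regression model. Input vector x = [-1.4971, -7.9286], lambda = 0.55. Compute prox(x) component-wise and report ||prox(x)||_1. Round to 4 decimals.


Soft-thresholding with lambda = 0.55:
prox(-1.4971) = sign(-1.4971)*max(|-1.4971| - 0.55, 0) = -0.9471
prox(-7.9286) = sign(-7.9286)*max(|-7.9286| - 0.55, 0) = -7.3786
prox(x) = [-0.9471, -7.3786]
||prox(x)||_1 = 0.9471 + 7.3786 = 8.3257


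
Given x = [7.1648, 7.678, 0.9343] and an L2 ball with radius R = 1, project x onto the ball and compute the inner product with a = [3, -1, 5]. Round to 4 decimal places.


Step 1: Compute ||x|| (intermediates to 6 decimals).
||x|| = sqrt(7.1648^2 + 7.678^2 + 0.9343^2) = 10.543195
Step 2: Project.
Since ||x|| > R, scale = R/||x|| = 1/10.543195 = 0.094848, proj(x) = scale * x
proj(x) = [0.679567, 0.728243, 0.088616]
Step 3: Dot product.
a^T * proj(x) = 3*0.679567 - 1*0.728243 + 5*0.088616 = 1.7535


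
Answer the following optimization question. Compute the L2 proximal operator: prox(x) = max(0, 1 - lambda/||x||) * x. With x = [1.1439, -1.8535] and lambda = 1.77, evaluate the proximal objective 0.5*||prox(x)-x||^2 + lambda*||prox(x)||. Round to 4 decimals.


Step 1: Compute ||x||.
||x|| = 2.1781
Step 2: Compute scaling factor.
scale = max(0, 1 - 1.77/2.1781) = 0.1874
Step 3: prox(x) = [0.2143, -0.3473]
||prox(x)|| = 0.4081
Step 4: Proximal objective.
0.5*||prox-x||^2 = 1.5665
lambda*||prox|| = 0.7223
Total = 2.2887


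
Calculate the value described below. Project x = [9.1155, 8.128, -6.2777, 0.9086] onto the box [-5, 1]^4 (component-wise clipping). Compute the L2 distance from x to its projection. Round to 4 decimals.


Project each component onto [-5, 1].
clip(9.1155) = 1.0, clip(8.128) = 1.0, clip(-6.2777) = -5.0, clip(0.9086) = 0.9086
Projection = [1.0, 1.0, -5.0, 0.9086]
Squared diffs: [65.8613, 50.8084, 1.6325, 0.0]
Distance = sqrt(118.3022) = 10.8767


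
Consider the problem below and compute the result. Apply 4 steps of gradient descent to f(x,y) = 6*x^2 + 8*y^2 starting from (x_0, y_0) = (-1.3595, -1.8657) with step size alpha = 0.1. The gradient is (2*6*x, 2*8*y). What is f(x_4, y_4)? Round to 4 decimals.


Gradient descent on f(x,y) = 6*x^2 + 8*y^2.
Starting point: (-1.3595, -1.8657), alpha = 0.1
Step 1: grad_x = 2*6*-1.3595 = -16.314, grad_y = 2*8*-1.8657 = -29.8512
  x_1 = -1.3595 - 0.1*-16.314 = 0.2719
  y_1 = -1.8657 - 0.1*-29.8512 = 1.1194
Step 2: grad_x = 2*6*0.2719 = 3.2628, grad_y = 2*8*1.1194 = 17.9107
  x_2 = 0.2719 - 0.1*3.2628 = -0.0544
  y_2 = 1.1194 - 0.1*17.9107 = -0.6717
Step 3: grad_x = 2*6*-0.0544 = -0.6526, grad_y = 2*8*-0.6717 = -10.7464
  x_3 = -0.0544 - 0.1*-0.6526 = 0.0109
  y_3 = -0.6717 - 0.1*-10.7464 = 0.403
Step 4: grad_x = 2*6*0.0109 = 0.1305, grad_y = 2*8*0.403 = 6.4479
  x_4 = 0.0109 - 0.1*0.1305 = -0.0022
  y_4 = 0.403 - 0.1*6.4479 = -0.2418
f(-0.0022, -0.2418) = 6*(-0.0022)^2 + 8*(-0.2418)^2 = 0.4677


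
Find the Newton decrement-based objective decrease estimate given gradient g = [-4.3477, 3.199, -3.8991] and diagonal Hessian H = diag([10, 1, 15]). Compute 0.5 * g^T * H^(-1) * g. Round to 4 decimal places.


Step 1: H is diagonal, so H^(-1) * g = [-0.4348, 3.199, -0.2599].
Step 2: g^T H^(-1) g = sum_i g_i^2 / H_ii
  = (-4.3477)^2/10 + (3.199)^2/1 + (-3.8991)^2/15
  = 1.8902 + 10.2336 + 1.0135 = 13.1374
Step 3: Objective decrease = 0.5 * g^T H^(-1) g = 6.5687


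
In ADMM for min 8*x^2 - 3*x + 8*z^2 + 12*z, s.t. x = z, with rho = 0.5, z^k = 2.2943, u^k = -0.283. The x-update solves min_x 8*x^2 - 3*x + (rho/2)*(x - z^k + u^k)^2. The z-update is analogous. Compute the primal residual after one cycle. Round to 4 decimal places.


ADMM iteration with rho = 0.5, z^k = 2.2943, u^k = -0.283
Step 1: x-update.
Minimize 8*x^2 - 3*x + (0.5/2)*(x - 2.2943 - 0.283)^2
FOC: (2*8 + 0.5)*x = 3 + 0.5*(2.2943 + 0.283)
x^{k+1} = 0.2599
Step 2: z-update.
Minimize 8*z^2 + 12*z + (0.5/2)*(0.2599 - z - 0.283)^2
FOC: (2*8 + 0.5)*z = -12 + 0.5*(0.2599 - 0.283)
z^{k+1} = -0.728
Step 3: u-update.
u^{k+1} = -0.283 + 0.2599 + 0.728 = 0.7049
Step 4: Primal residual = |0.2599 + 0.728| = 0.9879


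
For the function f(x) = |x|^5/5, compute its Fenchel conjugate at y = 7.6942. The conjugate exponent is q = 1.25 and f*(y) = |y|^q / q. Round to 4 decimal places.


The conjugate exponent q satisfies 1/p + 1/q = 1.
p = 5, so q = 5/(5 - 1) = 1.25
|y|^q = 7.6942^1.25 = 12.8146
f*(7.6942) = 12.8146 / 1.25 = 10.2517


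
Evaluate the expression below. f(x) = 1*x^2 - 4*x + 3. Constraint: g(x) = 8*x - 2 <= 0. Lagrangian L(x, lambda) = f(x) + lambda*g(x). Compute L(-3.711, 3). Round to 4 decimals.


Step 1: Evaluate f(x).
f(-3.711) = 1*(-3.711)^2 - 4*(-3.711) + 3 = 31.6155
Step 2: Evaluate g(x).
g(-3.711) = 8*-3.711 - 2 = -31.688
Step 3: Compute Lagrangian.
L = 31.6155 + 3*-31.688 = -63.4485


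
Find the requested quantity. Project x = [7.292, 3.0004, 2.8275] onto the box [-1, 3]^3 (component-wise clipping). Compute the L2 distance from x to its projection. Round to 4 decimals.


Project each component onto [-1, 3].
clip(7.292) = 3.0, clip(3.0004) = 3.0, clip(2.8275) = 2.8275
Projection = [3.0, 3.0, 2.8275]
Squared diffs: [18.4213, 0.0, 0.0]
Distance = sqrt(18.4213) = 4.292


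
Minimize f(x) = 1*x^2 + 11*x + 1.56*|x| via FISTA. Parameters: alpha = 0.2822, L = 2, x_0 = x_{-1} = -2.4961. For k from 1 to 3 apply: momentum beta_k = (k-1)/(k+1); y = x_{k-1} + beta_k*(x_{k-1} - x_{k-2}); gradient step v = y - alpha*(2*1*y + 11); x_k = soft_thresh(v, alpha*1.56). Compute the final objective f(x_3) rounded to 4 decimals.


FISTA on f(x) = 1*x^2 + 11*x + 1.56*|x|
L = 2, alpha = 0.2822
Iteration 1: beta = 0.0, y = -2.4961 + 0.0*(-2.4961 + 2.4961) = -2.4961
  grad(y) = 6.0078, v = y - alpha*grad = -4.1915
  prox(v) = soft_thresh(-4.1915, 0.4402) = -3.7513
Iteration 2: beta = 0.3333, y = -3.7513 + 0.3333*(-3.7513 + 2.4961) = -4.1697
  grad(y) = 2.6607, v = y - alpha*grad = -4.9205
  prox(v) = soft_thresh(-4.9205, 0.4402) = -4.4803
Iteration 3: beta = 0.5, y = -4.4803 + 0.5*(-4.4803 + 3.7513) = -4.8448
  grad(y) = 1.3105, v = y - alpha*grad = -5.2146
  prox(v) = soft_thresh(-5.2146, 0.4402) = -4.7744
f(x_3) = 1*(-4.7744)^2 + 11*(-4.7744) + 1.56*|-4.7744| = -22.2754


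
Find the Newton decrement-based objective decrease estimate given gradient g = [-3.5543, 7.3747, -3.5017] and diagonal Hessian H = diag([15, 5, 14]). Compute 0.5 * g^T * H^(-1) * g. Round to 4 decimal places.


Step 1: H is diagonal, so H^(-1) * g = [-0.237, 1.4749, -0.2501].
Step 2: g^T H^(-1) g = sum_i g_i^2 / H_ii
  = (-3.5543)^2/15 + (7.3747)^2/5 + (-3.5017)^2/14
  = 0.8422 + 10.8772 + 0.8759 = 12.5953
Step 3: Objective decrease = 0.5 * g^T H^(-1) g = 6.2976


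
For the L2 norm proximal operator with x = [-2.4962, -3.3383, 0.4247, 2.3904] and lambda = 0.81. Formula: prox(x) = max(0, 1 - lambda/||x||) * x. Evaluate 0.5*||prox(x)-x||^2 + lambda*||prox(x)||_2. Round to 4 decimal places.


Step 1: Compute ||x||.
||x|| = 4.8239
Step 2: Compute scaling factor.
scale = max(0, 1 - 0.81/4.8239) = 0.8321
Step 3: prox(x) = [-2.077, -2.7777, 0.3534, 1.989]
||prox(x)|| = 4.0139
Step 4: Proximal objective.
0.5*||prox-x||^2 = 0.3281
lambda*||prox|| = 3.2513
Total = 3.5793


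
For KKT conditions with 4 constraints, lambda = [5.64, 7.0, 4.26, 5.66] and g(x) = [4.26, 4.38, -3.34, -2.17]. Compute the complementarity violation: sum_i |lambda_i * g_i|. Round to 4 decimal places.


KKT complementary slackness check:
lambda_1 * g_1 = 5.64 * 4.26 = 24.0264
lambda_2 * g_2 = 7.0 * 4.38 = 30.66
lambda_3 * g_3 = 4.26 * -3.34 = -14.2284
lambda_4 * g_4 = 5.66 * -2.17 = -12.2822
Total violation = 24.0264 + 30.66 + 14.2284 + 12.2822 = 81.197


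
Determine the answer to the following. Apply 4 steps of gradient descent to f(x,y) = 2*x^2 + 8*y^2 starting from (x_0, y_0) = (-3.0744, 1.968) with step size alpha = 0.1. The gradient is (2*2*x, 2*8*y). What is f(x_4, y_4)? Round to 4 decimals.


Gradient descent on f(x,y) = 2*x^2 + 8*y^2.
Starting point: (-3.0744, 1.968), alpha = 0.1
Step 1: grad_x = 2*2*-3.0744 = -12.2976, grad_y = 2*8*1.968 = 31.488
  x_1 = -3.0744 - 0.1*-12.2976 = -1.8446
  y_1 = 1.968 - 0.1*31.488 = -1.1808
Step 2: grad_x = 2*2*-1.8446 = -7.3786, grad_y = 2*8*-1.1808 = -18.8928
  x_2 = -1.8446 - 0.1*-7.3786 = -1.1068
  y_2 = -1.1808 - 0.1*-18.8928 = 0.7085
Step 3: grad_x = 2*2*-1.1068 = -4.4271, grad_y = 2*8*0.7085 = 11.3357
  x_3 = -1.1068 - 0.1*-4.4271 = -0.6641
  y_3 = 0.7085 - 0.1*11.3357 = -0.4251
Step 4: grad_x = 2*2*-0.6641 = -2.6563, grad_y = 2*8*-0.4251 = -6.8014
  x_4 = -0.6641 - 0.1*-2.6563 = -0.3984
  y_4 = -0.4251 - 0.1*-6.8014 = 0.2551
f(-0.3984, 0.2551) = 2*(-0.3984)^2 + 8*0.2551^2 = 0.8379


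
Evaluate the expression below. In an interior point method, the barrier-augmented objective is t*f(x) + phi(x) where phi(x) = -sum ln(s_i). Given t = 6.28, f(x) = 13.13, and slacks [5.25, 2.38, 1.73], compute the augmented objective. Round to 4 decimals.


Step 1: Compute log-barrier.
ln values: [1.6582, 0.8671, 0.5481]
phi = -(1.6582 + 0.8671 + 0.5481) = -3.0734
Step 2: Compute augmented objective.
t*f(x) = 6.28*13.13 = 82.4564
Total = 82.4564 - 3.0734 = 79.383


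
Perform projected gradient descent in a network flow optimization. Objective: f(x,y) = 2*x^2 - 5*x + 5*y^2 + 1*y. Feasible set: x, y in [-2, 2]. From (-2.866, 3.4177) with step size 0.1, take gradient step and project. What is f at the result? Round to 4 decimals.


Step 1: Compute gradient at (-2.866, 3.4177).
grad_x = 2*2*-2.866 - 5 = -16.464
grad_y = 2*5*3.4177 + 1 = 35.177
Step 2: Gradient step.
x_raw = -2.866 - 0.1*-16.464 = -1.2196
y_raw = 3.4177 - 0.1*35.177 = -0.1
Step 3: Project onto [-2, 2].
x_proj = clip(-1.2196) = -1.2196
y_proj = clip(-0.1) = -0.1
Step 4: Evaluate f.
f(-1.2196, -0.1) = 9.0228


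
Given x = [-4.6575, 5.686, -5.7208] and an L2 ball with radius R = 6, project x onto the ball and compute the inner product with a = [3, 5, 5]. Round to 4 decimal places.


Step 1: Compute ||x|| (intermediates to 6 decimals).
||x|| = sqrt((-4.6575)^2 + 5.686^2 + (-5.7208)^2) = 9.313992
Step 2: Project.
Since ||x|| > R, scale = R/||x|| = 6/9.313992 = 0.644192, proj(x) = scale * x
proj(x) = [-3.000324, 3.662876, -3.685294]
Step 3: Dot product.
a^T * proj(x) = 3*(-3.000324) + 5*3.662876 + 5*(-3.685294) = -9.1131


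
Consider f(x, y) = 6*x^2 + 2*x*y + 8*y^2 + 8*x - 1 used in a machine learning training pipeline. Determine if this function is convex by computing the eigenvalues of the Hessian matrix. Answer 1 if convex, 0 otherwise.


The Hessian of f(x,y) = 6*x^2 + 2*x*y + 8*y^2 + 8*x - 1 is:
H = [[12, 2], [2, 16]]
Trace = 12 + 16 = 28
Determinant = 12*16 - (2)^2 = 188
Discriminant = (28)^2 - 4*188 = 32.0
Eigenvalues: lambda_1 = 11.1716, lambda_2 = 16.8284
The function is convex.

1


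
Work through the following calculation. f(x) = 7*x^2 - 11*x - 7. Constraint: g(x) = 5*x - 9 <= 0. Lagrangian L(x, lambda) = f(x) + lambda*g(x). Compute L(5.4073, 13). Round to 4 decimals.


Step 1: Evaluate f(x).
f(5.4073) = 7*5.4073^2 - 11*5.4073 - 7 = 138.192
Step 2: Evaluate g(x).
g(5.4073) = 5*5.4073 - 9 = 18.0365
Step 3: Compute Lagrangian.
L = 138.192 + 13*18.0365 = 372.6665


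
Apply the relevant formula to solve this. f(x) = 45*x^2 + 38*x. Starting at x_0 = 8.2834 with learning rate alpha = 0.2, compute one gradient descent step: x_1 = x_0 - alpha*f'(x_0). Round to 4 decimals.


We compute the gradient at x_0 and apply the update.
f'(x) = 90*x + 38
f'(8.2834) = 90*8.2834 + 38 = 783.506
x_1 = 8.2834 - 0.2*783.506 = -148.4178


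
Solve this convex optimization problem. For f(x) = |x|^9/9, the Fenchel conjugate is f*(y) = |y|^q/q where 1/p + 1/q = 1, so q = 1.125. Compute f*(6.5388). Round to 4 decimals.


The conjugate exponent q satisfies 1/p + 1/q = 1.
p = 9, so q = 9/(9 - 1) = 1.125
|y|^q = 6.5388^1.125 = 8.2687
f*(6.5388) = 8.2687 / 1.125 = 7.3499


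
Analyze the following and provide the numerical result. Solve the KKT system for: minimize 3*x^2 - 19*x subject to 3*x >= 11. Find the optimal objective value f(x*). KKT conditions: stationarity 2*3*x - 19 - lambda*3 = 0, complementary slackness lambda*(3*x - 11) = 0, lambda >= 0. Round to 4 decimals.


Step 1: Try lambda = 0 (constraint inactive).
x_unc = 19/(2*3) = 3.1667
Check: 3*3.1667 = 9.5001 < 11 -- violated!
Step 2: Constraint must be active: 3*x = 11
x* = 11/3 = 3.6667 (rounded; the exact value 11/3 is used below)
lambda = (2*3*(11/3) - 19)/3 = 1.0
Step 3: Compute optimal value.
f(x*) = 3*(11/3)^2 - 19*(11/3) = -29.3333


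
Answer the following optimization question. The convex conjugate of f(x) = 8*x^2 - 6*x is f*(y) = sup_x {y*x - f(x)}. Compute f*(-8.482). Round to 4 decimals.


f*(y) = sup_x {y*x - a*x^2 - b*x} = sup_x {(y-b)*x - a*x^2}
FOC: (y - b) - 2a*x = 0 => x* = (y - b)/(2a)
x* = (-8.482 + 6)/(2*8) = -0.1551
f*(-8.482) = (y-b)^2/(4a) = (-8.482 + 6)^2/(4*8)
= 6.1603/32 = 0.1925


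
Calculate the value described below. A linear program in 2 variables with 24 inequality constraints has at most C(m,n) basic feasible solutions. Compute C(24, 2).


Each vertex corresponds to some choice of n active constraints out of m, so the number of vertices is at most C(m, n) = m! / (n!(m-n)!).
m = 24, n = 2
Numerator: 24 * 23
Denominator: 2! = 2
C(24, 2) = 276


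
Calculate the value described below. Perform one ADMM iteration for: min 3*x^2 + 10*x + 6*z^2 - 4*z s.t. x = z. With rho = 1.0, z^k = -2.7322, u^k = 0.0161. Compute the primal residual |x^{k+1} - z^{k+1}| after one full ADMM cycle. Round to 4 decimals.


ADMM iteration with rho = 1.0, z^k = -2.7322, u^k = 0.0161
Step 1: x-update.
Minimize 3*x^2 + 10*x + (1.0/2)*(x + 2.7322 + 0.0161)^2
FOC: (2*3 + 1.0)*x = -10 + 1.0*(-2.7322 - 0.0161)
x^{k+1} = -1.8212
Step 2: z-update.
Minimize 6*z^2 - 4*z + (1.0/2)*(-1.8212 - z + 0.0161)^2
FOC: (2*6 + 1.0)*z = 4 + 1.0*(-1.8212 + 0.0161)
z^{k+1} = 0.1688
Step 3: u-update.
u^{k+1} = 0.0161 - 1.8212 - 0.1688 = -1.9739
Step 4: Primal residual = |-1.8212 - 0.1688| = 1.99


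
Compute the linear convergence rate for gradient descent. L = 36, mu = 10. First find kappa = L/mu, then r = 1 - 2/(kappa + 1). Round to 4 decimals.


Step 1: Compute the condition number.
kappa = L/mu = 36/10 = 3.6
Step 2: Compute the convergence rate.
r = 1 - 2/(kappa + 1) = 1 - 2*mu/(L + mu) = (L - mu)/(L + mu) = 26/46 = 0.5652


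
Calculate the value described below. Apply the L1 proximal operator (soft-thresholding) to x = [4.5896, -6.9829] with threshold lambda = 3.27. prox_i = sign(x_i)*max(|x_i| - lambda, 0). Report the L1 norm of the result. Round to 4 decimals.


Soft-thresholding with lambda = 3.27:
prox(4.5896) = sign(4.5896)*max(|4.5896| - 3.27, 0) = 1.3196
prox(-6.9829) = sign(-6.9829)*max(|-6.9829| - 3.27, 0) = -3.7129
prox(x) = [1.3196, -3.7129]
||prox(x)||_1 = 1.3196 + 3.7129 = 5.0325


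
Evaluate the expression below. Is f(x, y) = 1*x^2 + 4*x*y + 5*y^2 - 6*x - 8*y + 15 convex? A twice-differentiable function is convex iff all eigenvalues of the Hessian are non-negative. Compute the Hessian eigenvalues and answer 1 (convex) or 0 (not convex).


The Hessian of f(x,y) = 1*x^2 + 4*x*y + 5*y^2 - 6*x - 8*y + 15 is:
H = [[2, 4], [4, 10]]
Trace = 2 + 10 = 12
Determinant = 2*10 - (4)^2 = 4
Discriminant = (12)^2 - 4*4 = 128.0
Eigenvalues: lambda_1 = 0.3431, lambda_2 = 11.6569
The function is convex.

1


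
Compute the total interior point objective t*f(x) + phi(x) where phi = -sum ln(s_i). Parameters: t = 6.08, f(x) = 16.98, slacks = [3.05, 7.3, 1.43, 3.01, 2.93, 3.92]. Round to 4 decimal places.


Step 1: Compute log-barrier.
ln values: [1.1151, 1.9879, 0.3577, 1.1019, 1.075, 1.3661]
phi = -(1.1151 + 1.9879 + 0.3577 + 1.1019 + 1.075 + 1.3661) = -7.0037
Step 2: Compute augmented objective.
t*f(x) = 6.08*16.98 = 103.2384
Total = 103.2384 - 7.0037 = 96.2347


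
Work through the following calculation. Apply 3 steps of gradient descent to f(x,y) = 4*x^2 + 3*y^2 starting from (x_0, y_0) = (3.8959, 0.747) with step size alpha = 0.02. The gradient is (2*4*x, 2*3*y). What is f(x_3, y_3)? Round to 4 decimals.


Gradient descent on f(x,y) = 4*x^2 + 3*y^2.
Starting point: (3.8959, 0.747), alpha = 0.02
Step 1: grad_x = 2*4*3.8959 = 31.1672, grad_y = 2*3*0.747 = 4.482
  x_1 = 3.8959 - 0.02*31.1672 = 3.2726
  y_1 = 0.747 - 0.02*4.482 = 0.6574
Step 2: grad_x = 2*4*3.2726 = 26.1804, grad_y = 2*3*0.6574 = 3.9442
  x_2 = 3.2726 - 0.02*26.1804 = 2.7489
  y_2 = 0.6574 - 0.02*3.9442 = 0.5785
Step 3: grad_x = 2*4*2.7489 = 21.9916, grad_y = 2*3*0.5785 = 3.4709
  x_3 = 2.7489 - 0.02*21.9916 = 2.3091
  y_3 = 0.5785 - 0.02*3.4709 = 0.5091
f(2.3091, 0.5091) = 4*2.3091^2 + 3*0.5091^2 = 22.1055


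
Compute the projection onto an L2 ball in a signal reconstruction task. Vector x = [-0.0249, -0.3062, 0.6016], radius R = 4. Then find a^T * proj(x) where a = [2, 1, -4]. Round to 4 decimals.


Step 1: Compute ||x|| (intermediates to 6 decimals).
||x|| = sqrt((-0.0249)^2 + (-0.3062)^2 + 0.6016^2) = 0.675501
Step 2: Project.
Since ||x|| <= R, proj = x (no scaling needed).
proj(x) = [-0.0249, -0.3062, 0.6016]
Step 3: Dot product.
a^T * proj(x) = 2*(-0.0249) + 1*(-0.3062) - 4*0.6016 = -2.7624


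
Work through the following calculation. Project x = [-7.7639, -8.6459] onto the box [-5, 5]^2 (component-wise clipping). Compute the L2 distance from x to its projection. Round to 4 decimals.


Project each component onto [-5, 5].
clip(-7.7639) = -5.0, clip(-8.6459) = -5.0
Projection = [-5.0, -5.0]
Squared diffs: [7.6391, 13.2926]
Distance = sqrt(20.9317) = 4.5751


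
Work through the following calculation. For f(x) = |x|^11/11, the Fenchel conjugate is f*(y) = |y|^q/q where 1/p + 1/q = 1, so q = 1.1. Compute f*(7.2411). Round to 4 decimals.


The conjugate exponent q satisfies 1/p + 1/q = 1.
p = 11, so q = 11/(11 - 1) = 1.1
|y|^q = 7.2411^1.1 = 8.8264
f*(7.2411) = 8.8264 / 1.1 = 8.024


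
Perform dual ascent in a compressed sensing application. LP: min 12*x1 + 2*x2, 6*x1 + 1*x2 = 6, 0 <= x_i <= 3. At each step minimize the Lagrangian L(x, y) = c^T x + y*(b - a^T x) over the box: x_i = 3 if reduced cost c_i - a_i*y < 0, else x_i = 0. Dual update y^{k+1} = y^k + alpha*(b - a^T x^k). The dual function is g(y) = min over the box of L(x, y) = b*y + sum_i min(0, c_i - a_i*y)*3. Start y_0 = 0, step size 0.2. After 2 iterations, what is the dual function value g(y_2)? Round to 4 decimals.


Dual ascent for LP: min 12*x1 + 2*x2, 6*x1 + 1*x2 = 6, 0 <= x_i <= 3
Step 1: y^k = 0.0, reduced costs: (12.0, 2.0)
  x^k = (0.0, 0.0), subgradient = b - a^T x = 6.0
  y^{k+1} = 0.0 + 0.2*6.0 = 1.2
Step 2: y^k = 1.2, reduced costs: (4.8, 0.8)
  x^k = (0.0, 0.0), subgradient = b - a^T x = 6.0
  y^{k+1} = 1.2 + 0.2*6.0 = 2.4
Dual objective at y_2 = 2.4: reduced costs (-2.4, -0.4), box minimizer x = (3.0, 3.0)
g(y_2) = b*y + (c1 - a1*y)*x1 + (c2 - a2*y)*x2 = 6*2.4 + (-2.4)*3.0 + (-0.4)*3.0 = 14.4 - 7.2 - 1.2 = 6.0


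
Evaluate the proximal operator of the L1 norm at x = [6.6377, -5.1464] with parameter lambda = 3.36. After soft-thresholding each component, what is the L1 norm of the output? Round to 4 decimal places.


Soft-thresholding with lambda = 3.36:
prox(6.6377) = sign(6.6377)*max(|6.6377| - 3.36, 0) = 3.2777
prox(-5.1464) = sign(-5.1464)*max(|-5.1464| - 3.36, 0) = -1.7864
prox(x) = [3.2777, -1.7864]
||prox(x)||_1 = 3.2777 + 1.7864 = 5.0641


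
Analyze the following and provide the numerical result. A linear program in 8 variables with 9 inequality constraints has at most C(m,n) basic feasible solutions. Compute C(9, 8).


Each vertex corresponds to some choice of n active constraints out of m, so the number of vertices is at most C(m, n) = m! / (n!(m-n)!).
m = 9, n = 8
Numerator: 9 * 8 * 7 * 6 * 5 * 4 * 3 * 2
Denominator: 8! = 40320
C(9, 8) = 9


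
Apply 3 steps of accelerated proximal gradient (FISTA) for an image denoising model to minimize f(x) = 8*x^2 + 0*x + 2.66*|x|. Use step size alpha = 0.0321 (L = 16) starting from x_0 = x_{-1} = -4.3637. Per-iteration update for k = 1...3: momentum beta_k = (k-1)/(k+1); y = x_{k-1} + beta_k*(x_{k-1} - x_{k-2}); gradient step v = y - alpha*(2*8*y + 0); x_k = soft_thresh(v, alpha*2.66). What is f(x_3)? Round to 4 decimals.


FISTA on f(x) = 8*x^2 + 0*x + 2.66*|x|
L = 16, alpha = 0.0321
Iteration 1: beta = 0.0, y = -4.3637 + 0.0*(-4.3637 + 4.3637) = -4.3637
  grad(y) = -69.8192, v = y - alpha*grad = -2.1225
  prox(v) = soft_thresh(-2.1225, 0.0854) = -2.0371
Iteration 2: beta = 0.3333, y = -2.0371 + 0.3333*(-2.0371 + 4.3637) = -1.2616
  grad(y) = -20.1854, v = y - alpha*grad = -0.6136
  prox(v) = soft_thresh(-0.6136, 0.0854) = -0.5283
Iteration 3: beta = 0.5, y = -0.5283 + 0.5*(-0.5283 + 2.0371) = 0.2262
  grad(y) = 3.6189, v = y - alpha*grad = 0.11
  prox(v) = soft_thresh(0.11, 0.0854) = 0.0246
f(x_3) = 8*0.0246^2 + 0*0.0246 + 2.66*|0.0246| = 0.0704


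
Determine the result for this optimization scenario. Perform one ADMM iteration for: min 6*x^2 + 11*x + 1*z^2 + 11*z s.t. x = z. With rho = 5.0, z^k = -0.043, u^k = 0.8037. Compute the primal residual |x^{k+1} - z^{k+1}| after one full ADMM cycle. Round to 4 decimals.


ADMM iteration with rho = 5.0, z^k = -0.043, u^k = 0.8037
Step 1: x-update.
Minimize 6*x^2 + 11*x + (5.0/2)*(x + 0.043 + 0.8037)^2
FOC: (2*6 + 5.0)*x = -11 + 5.0*(-0.043 - 0.8037)
x^{k+1} = -0.8961
Step 2: z-update.
Minimize 1*z^2 + 11*z + (5.0/2)*(-0.8961 - z + 0.8037)^2
FOC: (2*1 + 5.0)*z = -11 + 5.0*(-0.8961 + 0.8037)
z^{k+1} = -1.6374
Step 3: u-update.
u^{k+1} = 0.8037 - 0.8961 + 1.6374 = 1.545
Step 4: Primal residual = |-0.8961 + 1.6374| = 0.7413


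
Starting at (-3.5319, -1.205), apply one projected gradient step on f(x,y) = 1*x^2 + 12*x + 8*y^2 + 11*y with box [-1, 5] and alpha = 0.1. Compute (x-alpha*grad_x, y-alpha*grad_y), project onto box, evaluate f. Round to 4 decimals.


Step 1: Compute gradient at (-3.5319, -1.205).
grad_x = 2*1*-3.5319 + 12 = 4.9362
grad_y = 2*8*-1.205 + 11 = -8.28
Step 2: Gradient step.
x_raw = -3.5319 - 0.1*4.9362 = -4.0255
y_raw = -1.205 - 0.1*-8.28 = -0.377
Step 3: Project onto [-1, 5].
x_proj = clip(-4.0255) = -1.0
y_proj = clip(-0.377) = -0.377
Step 4: Evaluate f.
f(-1.0, -0.377) = -14.01


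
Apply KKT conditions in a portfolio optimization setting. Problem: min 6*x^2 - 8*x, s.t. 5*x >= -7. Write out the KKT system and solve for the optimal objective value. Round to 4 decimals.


Step 1: Try lambda = 0 (constraint inactive).
Stationarity: 2*6*x - 8 = 0
x* = 8/(2*6) = 2/3 = 0.6667 (rounded; the exact value 2/3 is used below)
Check constraint: 5*0.6667 = 3.3335 >= -7 -- satisfied.
Step 2: Compute optimal value.
f(x*) = 6*(2/3)^2 - 8*(2/3) = -2.6667


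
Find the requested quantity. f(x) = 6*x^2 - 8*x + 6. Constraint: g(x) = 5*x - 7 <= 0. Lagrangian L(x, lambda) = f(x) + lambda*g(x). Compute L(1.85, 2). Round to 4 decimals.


Step 1: Evaluate f(x).
f(1.85) = 6*1.85^2 - 8*1.85 + 6 = 11.735
Step 2: Evaluate g(x).
g(1.85) = 5*1.85 - 7 = 2.25
Step 3: Compute Lagrangian.
L = 11.735 + 2*2.25 = 16.235


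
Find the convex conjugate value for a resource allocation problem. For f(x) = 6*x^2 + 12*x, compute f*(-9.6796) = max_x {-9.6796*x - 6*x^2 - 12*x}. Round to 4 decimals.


f*(y) = sup_x {y*x - a*x^2 - b*x} = sup_x {(y-b)*x - a*x^2}
FOC: (y - b) - 2a*x = 0 => x* = (y - b)/(2a)
x* = (-9.6796 - 12)/(2*6) = -1.8066
f*(-9.6796) = (y-b)^2/(4a) = (-9.6796 - 12)^2/(4*6)
= 470.0051/24 = 19.5835


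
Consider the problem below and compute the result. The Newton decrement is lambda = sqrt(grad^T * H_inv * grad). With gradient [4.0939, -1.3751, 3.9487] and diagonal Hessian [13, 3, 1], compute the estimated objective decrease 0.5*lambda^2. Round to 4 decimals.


Step 1: H is diagonal, so H^(-1) * g = [0.3149, -0.4584, 3.9487].
Step 2: g^T H^(-1) g = sum_i g_i^2 / H_ii
  = (4.0939)^2/13 + (-1.3751)^2/3 + (3.9487)^2/1
  = 1.2892 + 0.6303 + 15.5922 = 17.5118
Step 3: Objective decrease = 0.5 * g^T H^(-1) g = 8.7559


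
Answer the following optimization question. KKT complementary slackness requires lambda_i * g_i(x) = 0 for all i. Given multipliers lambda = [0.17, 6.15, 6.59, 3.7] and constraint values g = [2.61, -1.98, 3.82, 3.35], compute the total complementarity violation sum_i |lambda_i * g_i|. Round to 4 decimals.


KKT complementary slackness check:
lambda_1 * g_1 = 0.17 * 2.61 = 0.4437
lambda_2 * g_2 = 6.15 * -1.98 = -12.177
lambda_3 * g_3 = 6.59 * 3.82 = 25.1738
lambda_4 * g_4 = 3.7 * 3.35 = 12.395
Total violation = 0.4437 + 12.177 + 25.1738 + 12.395 = 50.1895


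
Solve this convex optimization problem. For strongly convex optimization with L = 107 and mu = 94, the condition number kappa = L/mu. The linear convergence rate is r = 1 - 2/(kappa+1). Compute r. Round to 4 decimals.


Step 1: Compute the condition number.
kappa = L/mu = 107/94 = 1.1383
Step 2: Compute the convergence rate.
r = 1 - 2/(kappa + 1) = 1 - 2*mu/(L + mu) = (L - mu)/(L + mu) = 13/201 = 0.0647


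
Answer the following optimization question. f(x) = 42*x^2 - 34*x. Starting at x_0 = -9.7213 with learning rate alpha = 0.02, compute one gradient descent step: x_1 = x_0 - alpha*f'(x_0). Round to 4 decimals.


We compute the gradient at x_0 and apply the update.
f'(x) = 84*x - 34
f'(-9.7213) = 84*-9.7213 - 34 = -850.5892
x_1 = -9.7213 - 0.02*-850.5892 = 7.2905


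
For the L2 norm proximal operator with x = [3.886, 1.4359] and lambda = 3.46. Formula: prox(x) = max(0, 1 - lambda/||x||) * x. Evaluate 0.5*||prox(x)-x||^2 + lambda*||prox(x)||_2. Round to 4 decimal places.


Step 1: Compute ||x||.
||x|| = 4.1428
Step 2: Compute scaling factor.
scale = max(0, 1 - 3.46/4.1428) = 0.1648
Step 3: prox(x) = [0.6405, 0.2367]
||prox(x)|| = 0.6828
Step 4: Proximal objective.
0.5*||prox-x||^2 = 5.9858
lambda*||prox|| = 2.3625
Total = 8.3483


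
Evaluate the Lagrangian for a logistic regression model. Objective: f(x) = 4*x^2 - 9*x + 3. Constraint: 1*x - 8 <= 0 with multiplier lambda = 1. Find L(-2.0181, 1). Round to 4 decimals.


Step 1: Evaluate f(x).
f(-2.0181) = 4*(-2.0181)^2 - 9*(-2.0181) + 3 = 37.4538
Step 2: Evaluate g(x).
g(-2.0181) = 1*-2.0181 - 8 = -10.0181
Step 3: Compute Lagrangian.
L = 37.4538 + 1*-10.0181 = 27.4357


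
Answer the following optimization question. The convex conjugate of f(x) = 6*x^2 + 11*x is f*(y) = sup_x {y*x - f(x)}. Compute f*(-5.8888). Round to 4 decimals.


f*(y) = sup_x {y*x - a*x^2 - b*x} = sup_x {(y-b)*x - a*x^2}
FOC: (y - b) - 2a*x = 0 => x* = (y - b)/(2a)
x* = (-5.8888 - 11)/(2*6) = -1.4074
f*(-5.8888) = (y-b)^2/(4a) = (-5.8888 - 11)^2/(4*6)
= 285.2316/24 = 11.8846


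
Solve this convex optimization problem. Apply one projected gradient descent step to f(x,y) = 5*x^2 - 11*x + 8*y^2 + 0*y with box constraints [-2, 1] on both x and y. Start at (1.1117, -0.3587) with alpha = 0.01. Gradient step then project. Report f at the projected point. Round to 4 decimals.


Step 1: Compute gradient at (1.1117, -0.3587).
grad_x = 2*5*1.1117 - 11 = 0.117
grad_y = 2*8*-0.3587 + 0 = -5.7392
Step 2: Gradient step.
x_raw = 1.1117 - 0.01*0.117 = 1.1105
y_raw = -0.3587 - 0.01*-5.7392 = -0.3013
Step 3: Project onto [-2, 1].
x_proj = clip(1.1105) = 1.0
y_proj = clip(-0.3013) = -0.3013
Step 4: Evaluate f.
f(1.0, -0.3013) = -5.2737
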